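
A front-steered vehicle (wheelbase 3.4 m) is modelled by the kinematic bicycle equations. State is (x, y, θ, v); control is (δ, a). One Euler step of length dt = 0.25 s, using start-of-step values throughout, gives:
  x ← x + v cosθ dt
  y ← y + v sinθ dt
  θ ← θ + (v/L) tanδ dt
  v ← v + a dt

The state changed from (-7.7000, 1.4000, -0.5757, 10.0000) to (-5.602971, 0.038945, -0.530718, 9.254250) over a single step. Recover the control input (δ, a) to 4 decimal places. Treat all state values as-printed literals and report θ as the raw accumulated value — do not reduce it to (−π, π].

a = (v'−v)/dt = (-0.745750)/0.25 = -2.9830
Δθ = θ'−θ = 0.044982;  (v·dt/L) = 10.0000·0.25/3.4 = 0.735294
tan δ = Δθ·L/(v·dt) = 0.061176  →  δ = 0.0611

δ = 0.0611, a = -2.9830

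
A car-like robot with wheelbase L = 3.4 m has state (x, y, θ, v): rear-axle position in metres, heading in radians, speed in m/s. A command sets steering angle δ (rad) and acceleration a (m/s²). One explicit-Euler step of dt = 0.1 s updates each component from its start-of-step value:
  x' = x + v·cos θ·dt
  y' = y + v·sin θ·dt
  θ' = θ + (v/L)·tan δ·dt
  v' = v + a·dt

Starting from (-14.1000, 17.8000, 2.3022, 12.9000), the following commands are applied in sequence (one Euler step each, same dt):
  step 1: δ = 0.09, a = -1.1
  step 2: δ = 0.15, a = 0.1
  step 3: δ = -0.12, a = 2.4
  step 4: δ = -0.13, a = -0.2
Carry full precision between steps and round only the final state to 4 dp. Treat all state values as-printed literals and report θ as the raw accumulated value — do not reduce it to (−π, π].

after step 1 (δ=0.09, a=-1.1): (-14.961610, 18.760067, 2.336440, 12.790000)
after step 2 (δ=0.15, a=0.1): (-15.847958, 19.682145, 2.393293, 12.800000)
after step 3 (δ=-0.12, a=2.4): (-16.786002, 20.553048, 2.347898, 13.040000)
after step 4 (δ=-0.13, a=-0.2): (-17.700389, 21.482733, 2.297757, 13.020000)

(-17.7004, 21.4827, 2.2978, 13.0200)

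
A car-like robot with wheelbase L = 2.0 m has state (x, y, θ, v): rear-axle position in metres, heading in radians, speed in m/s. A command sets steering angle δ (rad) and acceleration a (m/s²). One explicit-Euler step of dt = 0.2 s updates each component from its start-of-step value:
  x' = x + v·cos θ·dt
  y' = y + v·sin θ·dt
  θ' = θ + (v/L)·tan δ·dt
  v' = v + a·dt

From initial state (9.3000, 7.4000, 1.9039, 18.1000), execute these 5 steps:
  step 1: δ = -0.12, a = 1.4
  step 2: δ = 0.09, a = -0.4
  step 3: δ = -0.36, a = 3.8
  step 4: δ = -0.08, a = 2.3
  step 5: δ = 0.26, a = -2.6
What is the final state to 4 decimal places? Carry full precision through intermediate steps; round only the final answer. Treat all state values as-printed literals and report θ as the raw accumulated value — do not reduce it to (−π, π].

after step 1 (δ=-0.12, a=1.4): (8.116341, 10.821016, 1.685651, 18.380000)
after step 2 (δ=0.09, a=-0.4): (7.695061, 14.472796, 1.851519, 18.300000)
after step 3 (δ=-0.36, a=3.8): (6.681056, 17.989527, 1.162702, 19.060000)
after step 4 (δ=-0.08, a=2.3): (8.193889, 21.488481, 1.009896, 19.520000)
after step 5 (δ=0.26, a=-2.6): (10.270616, 24.794297, 1.529170, 19.000000)

(10.2706, 24.7943, 1.5292, 19.0000)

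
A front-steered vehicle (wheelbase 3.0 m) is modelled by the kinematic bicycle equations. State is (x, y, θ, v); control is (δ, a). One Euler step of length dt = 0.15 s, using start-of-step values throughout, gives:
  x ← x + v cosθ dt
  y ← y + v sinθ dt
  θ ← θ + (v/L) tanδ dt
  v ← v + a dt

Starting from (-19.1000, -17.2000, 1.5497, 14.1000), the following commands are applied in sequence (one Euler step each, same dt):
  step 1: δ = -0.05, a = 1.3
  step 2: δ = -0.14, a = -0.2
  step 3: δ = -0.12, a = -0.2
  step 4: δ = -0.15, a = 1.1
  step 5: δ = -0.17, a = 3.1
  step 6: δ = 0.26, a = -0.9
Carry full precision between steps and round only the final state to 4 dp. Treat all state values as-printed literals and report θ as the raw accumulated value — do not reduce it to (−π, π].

after step 1 (δ=-0.05, a=1.3): (-19.055385, -15.085471, 1.514421, 14.295000)
after step 2 (δ=-0.14, a=-0.2): (-18.934565, -12.944627, 1.413697, 14.265000)
after step 3 (δ=-0.12, a=-0.2): (-18.599792, -10.831228, 1.327693, 14.235000)
after step 4 (δ=-0.15, a=1.1): (-18.085804, -8.758763, 1.220123, 14.400000)
after step 5 (δ=-0.17, a=3.1): (-17.343779, -6.730217, 1.096530, 14.865000)
after step 6 (δ=0.26, a=-0.9): (-16.325484, -4.746569, 1.294251, 14.730000)

(-16.3255, -4.7466, 1.2943, 14.7300)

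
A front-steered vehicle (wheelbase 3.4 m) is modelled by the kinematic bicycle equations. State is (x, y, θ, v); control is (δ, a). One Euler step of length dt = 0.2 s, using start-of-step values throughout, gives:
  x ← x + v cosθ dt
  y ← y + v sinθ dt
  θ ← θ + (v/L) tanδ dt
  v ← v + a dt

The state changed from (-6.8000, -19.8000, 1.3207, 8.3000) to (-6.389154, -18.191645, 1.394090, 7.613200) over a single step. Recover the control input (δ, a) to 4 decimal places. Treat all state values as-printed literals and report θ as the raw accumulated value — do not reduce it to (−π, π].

a = (v'−v)/dt = (-0.686800)/0.2 = -3.4340
Δθ = θ'−θ = 0.073390;  (v·dt/L) = 8.3000·0.2/3.4 = 0.488235
tan δ = Δθ·L/(v·dt) = 0.150317  →  δ = 0.1492

δ = 0.1492, a = -3.4340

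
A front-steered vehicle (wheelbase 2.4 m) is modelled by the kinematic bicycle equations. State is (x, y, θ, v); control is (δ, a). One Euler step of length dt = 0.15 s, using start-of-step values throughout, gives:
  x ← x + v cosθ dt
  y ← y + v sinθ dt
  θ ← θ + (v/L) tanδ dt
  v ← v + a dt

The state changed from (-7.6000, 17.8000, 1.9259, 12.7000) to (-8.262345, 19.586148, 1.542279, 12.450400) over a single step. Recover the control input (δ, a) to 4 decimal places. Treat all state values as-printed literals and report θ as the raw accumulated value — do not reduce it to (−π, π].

δ = -0.4502, a = -1.6640

a = (v'−v)/dt = (-0.249600)/0.15 = -1.6640
Δθ = θ'−θ = -0.383621;  (v·dt/L) = 12.7000·0.15/2.4 = 0.793750
tan δ = Δθ·L/(v·dt) = -0.483302  →  δ = -0.4502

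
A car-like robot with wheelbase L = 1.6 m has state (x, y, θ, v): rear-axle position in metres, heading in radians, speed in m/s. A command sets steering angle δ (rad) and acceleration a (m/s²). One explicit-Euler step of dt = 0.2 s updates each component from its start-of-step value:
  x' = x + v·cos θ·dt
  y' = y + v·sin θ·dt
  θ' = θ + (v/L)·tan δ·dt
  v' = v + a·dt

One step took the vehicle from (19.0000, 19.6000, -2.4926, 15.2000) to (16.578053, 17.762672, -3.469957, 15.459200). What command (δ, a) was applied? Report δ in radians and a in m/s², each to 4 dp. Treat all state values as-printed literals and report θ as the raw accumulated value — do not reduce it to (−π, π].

a = (v'−v)/dt = (0.259200)/0.2 = 1.2960
Δθ = θ'−θ = -0.977357;  (v·dt/L) = 15.2000·0.2/1.6 = 1.900000
tan δ = Δθ·L/(v·dt) = -0.514398  →  δ = -0.4751

δ = -0.4751, a = 1.2960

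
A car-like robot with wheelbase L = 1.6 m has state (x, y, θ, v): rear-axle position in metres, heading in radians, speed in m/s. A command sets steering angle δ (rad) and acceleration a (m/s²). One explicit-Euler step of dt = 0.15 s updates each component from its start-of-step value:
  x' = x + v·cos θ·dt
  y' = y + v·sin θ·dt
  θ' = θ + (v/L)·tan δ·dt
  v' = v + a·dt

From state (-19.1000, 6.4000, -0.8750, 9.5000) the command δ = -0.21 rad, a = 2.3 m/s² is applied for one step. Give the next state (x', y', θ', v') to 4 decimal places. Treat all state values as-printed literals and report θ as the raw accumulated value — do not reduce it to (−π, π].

x' = -19.1000 + 9.5000·cos(-0.8750)·0.15 = -18.1866
y' = 6.4000 + 9.5000·sin(-0.8750)·0.15 = 5.3063
θ' = -0.8750 + (9.5000/1.6)·tan(-0.21)·0.15 = -1.0648
v' = 9.5000 + 2.3000·0.15 = 9.8450

(-18.1866, 5.3063, -1.0648, 9.8450)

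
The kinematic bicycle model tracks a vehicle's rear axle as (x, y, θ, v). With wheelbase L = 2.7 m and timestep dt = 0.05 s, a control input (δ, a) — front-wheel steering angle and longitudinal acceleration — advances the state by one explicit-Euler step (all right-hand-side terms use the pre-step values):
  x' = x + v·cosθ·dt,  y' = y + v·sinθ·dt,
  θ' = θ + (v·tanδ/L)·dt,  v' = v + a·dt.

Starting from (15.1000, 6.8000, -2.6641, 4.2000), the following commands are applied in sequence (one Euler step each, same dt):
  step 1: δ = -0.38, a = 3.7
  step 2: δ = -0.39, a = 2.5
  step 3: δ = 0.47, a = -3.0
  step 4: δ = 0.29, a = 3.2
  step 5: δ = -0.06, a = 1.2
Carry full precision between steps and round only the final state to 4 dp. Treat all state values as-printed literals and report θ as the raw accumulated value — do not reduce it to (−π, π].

after step 1 (δ=-0.38, a=3.7): (14.913489, 6.703494, -2.695165, 4.385000)
after step 2 (δ=-0.39, a=2.5): (14.715726, 6.608833, -2.728545, 4.510000)
after step 3 (δ=0.47, a=-3.0): (14.509190, 6.518317, -2.686120, 4.360000)
after step 4 (δ=0.29, a=3.2): (14.313415, 6.422422, -2.662026, 4.520000)
after step 5 (δ=-0.06, a=1.2): (14.112909, 6.318147, -2.667054, 4.580000)

(14.1129, 6.3181, -2.6671, 4.5800)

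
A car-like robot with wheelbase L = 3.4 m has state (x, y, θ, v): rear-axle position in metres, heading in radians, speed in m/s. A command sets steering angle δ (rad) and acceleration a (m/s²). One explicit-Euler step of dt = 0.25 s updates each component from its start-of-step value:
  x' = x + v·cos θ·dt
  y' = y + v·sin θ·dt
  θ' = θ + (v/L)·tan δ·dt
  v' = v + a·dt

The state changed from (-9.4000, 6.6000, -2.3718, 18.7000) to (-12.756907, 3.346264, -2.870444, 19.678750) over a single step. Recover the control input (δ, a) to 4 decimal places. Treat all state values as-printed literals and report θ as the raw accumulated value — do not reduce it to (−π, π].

δ = -0.3479, a = 3.9150

a = (v'−v)/dt = (0.978750)/0.25 = 3.9150
Δθ = θ'−θ = -0.498644;  (v·dt/L) = 18.7000·0.25/3.4 = 1.375000
tan δ = Δθ·L/(v·dt) = -0.362650  →  δ = -0.3479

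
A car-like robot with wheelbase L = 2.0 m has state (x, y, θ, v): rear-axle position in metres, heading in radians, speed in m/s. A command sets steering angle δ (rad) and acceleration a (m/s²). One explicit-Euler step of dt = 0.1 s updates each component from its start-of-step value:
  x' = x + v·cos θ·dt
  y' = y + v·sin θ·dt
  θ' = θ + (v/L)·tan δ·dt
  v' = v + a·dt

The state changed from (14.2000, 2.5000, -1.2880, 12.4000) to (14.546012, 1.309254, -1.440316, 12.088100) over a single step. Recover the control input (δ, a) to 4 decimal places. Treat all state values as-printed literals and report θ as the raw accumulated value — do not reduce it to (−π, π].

δ = -0.2409, a = -3.1190

a = (v'−v)/dt = (-0.311900)/0.1 = -3.1190
Δθ = θ'−θ = -0.152316;  (v·dt/L) = 12.4000·0.1/2.0 = 0.620000
tan δ = Δθ·L/(v·dt) = -0.245671  →  δ = -0.2409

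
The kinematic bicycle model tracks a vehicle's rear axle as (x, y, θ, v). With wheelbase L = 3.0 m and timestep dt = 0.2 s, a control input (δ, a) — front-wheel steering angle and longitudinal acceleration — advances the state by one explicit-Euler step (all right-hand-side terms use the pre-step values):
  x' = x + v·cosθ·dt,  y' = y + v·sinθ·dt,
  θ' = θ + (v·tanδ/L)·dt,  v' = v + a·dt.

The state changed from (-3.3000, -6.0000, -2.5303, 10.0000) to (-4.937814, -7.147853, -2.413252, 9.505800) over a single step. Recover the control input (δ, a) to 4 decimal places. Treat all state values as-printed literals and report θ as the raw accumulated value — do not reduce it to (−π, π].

δ = 0.1738, a = -2.4710

a = (v'−v)/dt = (-0.494200)/0.2 = -2.4710
Δθ = θ'−θ = 0.117048;  (v·dt/L) = 10.0000·0.2/3.0 = 0.666667
tan δ = Δθ·L/(v·dt) = 0.175572  →  δ = 0.1738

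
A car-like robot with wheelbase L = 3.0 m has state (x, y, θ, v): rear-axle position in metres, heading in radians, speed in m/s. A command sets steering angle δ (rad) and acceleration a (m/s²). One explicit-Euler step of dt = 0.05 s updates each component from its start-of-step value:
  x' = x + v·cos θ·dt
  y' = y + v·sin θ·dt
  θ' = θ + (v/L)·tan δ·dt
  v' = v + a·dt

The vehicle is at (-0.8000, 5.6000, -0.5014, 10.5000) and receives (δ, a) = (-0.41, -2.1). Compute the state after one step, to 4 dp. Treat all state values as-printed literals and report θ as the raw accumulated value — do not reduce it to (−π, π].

(-0.3396, 5.3477, -0.5775, 10.3950)

x' = -0.8000 + 10.5000·cos(-0.5014)·0.05 = -0.3396
y' = 5.6000 + 10.5000·sin(-0.5014)·0.05 = 5.3477
θ' = -0.5014 + (10.5000/3.0)·tan(-0.41)·0.05 = -0.5775
v' = 10.5000 − 2.1000·0.05 = 10.3950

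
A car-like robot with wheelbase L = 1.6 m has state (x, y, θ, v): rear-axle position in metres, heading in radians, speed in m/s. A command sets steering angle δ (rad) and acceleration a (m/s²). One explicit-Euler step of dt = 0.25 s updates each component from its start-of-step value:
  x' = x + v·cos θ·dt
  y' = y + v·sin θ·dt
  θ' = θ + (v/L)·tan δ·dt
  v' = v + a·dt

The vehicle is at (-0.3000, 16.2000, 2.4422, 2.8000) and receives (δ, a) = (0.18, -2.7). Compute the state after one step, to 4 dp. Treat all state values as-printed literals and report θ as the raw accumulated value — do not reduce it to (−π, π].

x' = -0.3000 + 2.8000·cos(2.4422)·0.25 = -0.8357
y' = 16.2000 + 2.8000·sin(2.4422)·0.25 = 16.6506
θ' = 2.4422 + (2.8000/1.6)·tan(0.18)·0.25 = 2.5218
v' = 2.8000 − 2.7000·0.25 = 2.1250

(-0.8357, 16.6506, 2.5218, 2.1250)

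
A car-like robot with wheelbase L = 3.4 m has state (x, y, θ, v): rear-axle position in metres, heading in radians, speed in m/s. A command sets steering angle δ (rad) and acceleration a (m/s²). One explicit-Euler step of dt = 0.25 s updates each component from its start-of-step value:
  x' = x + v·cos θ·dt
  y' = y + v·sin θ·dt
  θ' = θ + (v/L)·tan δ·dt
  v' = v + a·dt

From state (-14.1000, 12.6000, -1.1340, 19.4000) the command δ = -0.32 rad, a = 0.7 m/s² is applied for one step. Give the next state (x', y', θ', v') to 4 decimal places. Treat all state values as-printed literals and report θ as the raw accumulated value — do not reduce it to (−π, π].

x' = -14.1000 + 19.4000·cos(-1.1340)·0.25 = -12.0483
y' = 12.6000 + 19.4000·sin(-1.1340)·0.25 = 8.2054
θ' = -1.1340 + (19.4000/3.4)·tan(-0.32)·0.25 = -1.6067
v' = 19.4000 + 0.7000·0.25 = 19.5750

(-12.0483, 8.2054, -1.6067, 19.5750)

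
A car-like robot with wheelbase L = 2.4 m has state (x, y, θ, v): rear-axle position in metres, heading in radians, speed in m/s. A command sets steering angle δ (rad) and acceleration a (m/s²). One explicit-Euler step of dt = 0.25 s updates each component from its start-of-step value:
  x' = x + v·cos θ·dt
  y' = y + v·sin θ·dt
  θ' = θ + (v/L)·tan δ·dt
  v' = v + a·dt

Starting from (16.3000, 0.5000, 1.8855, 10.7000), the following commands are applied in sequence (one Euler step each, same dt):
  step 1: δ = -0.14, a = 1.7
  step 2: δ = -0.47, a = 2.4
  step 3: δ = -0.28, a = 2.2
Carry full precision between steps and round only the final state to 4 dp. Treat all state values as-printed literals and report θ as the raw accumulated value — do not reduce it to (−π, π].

(16.2601, 8.4535, 0.7886, 12.2750)

after step 1 (δ=-0.14, a=1.7): (15.471995, 3.043626, 1.728431, 11.125000)
after step 2 (δ=-0.47, a=2.4): (15.035387, 5.790392, 1.139772, 11.725000)
after step 3 (δ=-0.28, a=2.2): (16.260067, 8.453545, 0.788567, 12.275000)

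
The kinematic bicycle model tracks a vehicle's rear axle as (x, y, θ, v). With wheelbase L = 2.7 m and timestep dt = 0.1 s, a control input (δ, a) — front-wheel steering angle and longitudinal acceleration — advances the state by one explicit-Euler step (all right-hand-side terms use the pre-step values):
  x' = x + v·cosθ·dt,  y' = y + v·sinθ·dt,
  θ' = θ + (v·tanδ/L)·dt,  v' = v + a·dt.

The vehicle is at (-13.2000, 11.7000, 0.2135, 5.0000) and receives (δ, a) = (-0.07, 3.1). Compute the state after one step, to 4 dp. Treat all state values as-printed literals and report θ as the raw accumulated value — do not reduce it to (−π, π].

x' = -13.2000 + 5.0000·cos(0.2135)·0.1 = -12.7114
y' = 11.7000 + 5.0000·sin(0.2135)·0.1 = 11.8059
θ' = 0.2135 + (5.0000/2.7)·tan(-0.07)·0.1 = 0.2005
v' = 5.0000 + 3.1000·0.1 = 5.3100

(-12.7114, 11.8059, 0.2005, 5.3100)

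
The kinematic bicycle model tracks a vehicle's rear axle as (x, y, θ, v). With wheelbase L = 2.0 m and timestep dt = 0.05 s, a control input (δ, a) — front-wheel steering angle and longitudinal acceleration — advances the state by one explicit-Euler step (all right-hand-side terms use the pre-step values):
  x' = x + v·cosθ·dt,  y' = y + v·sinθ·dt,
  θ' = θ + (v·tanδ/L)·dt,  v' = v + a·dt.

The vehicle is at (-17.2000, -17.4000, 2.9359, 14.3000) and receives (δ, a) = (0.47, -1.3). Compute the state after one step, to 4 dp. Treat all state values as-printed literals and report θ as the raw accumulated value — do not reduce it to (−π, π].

(-17.8999, -17.2540, 3.1175, 14.2350)

x' = -17.2000 + 14.3000·cos(2.9359)·0.05 = -17.8999
y' = -17.4000 + 14.3000·sin(2.9359)·0.05 = -17.2540
θ' = 2.9359 + (14.3000/2.0)·tan(0.47)·0.05 = 3.1175
v' = 14.3000 − 1.3000·0.05 = 14.2350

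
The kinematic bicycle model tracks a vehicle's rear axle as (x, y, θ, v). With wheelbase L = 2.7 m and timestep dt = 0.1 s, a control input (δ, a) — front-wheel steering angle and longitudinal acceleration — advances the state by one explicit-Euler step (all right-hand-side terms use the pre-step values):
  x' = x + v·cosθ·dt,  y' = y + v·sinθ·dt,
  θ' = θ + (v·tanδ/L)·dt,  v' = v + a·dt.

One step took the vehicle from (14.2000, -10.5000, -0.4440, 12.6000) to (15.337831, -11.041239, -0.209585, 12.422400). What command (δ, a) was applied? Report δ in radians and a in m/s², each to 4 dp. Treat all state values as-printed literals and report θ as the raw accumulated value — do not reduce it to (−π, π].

δ = 0.4655, a = -1.7760

a = (v'−v)/dt = (-0.177600)/0.1 = -1.7760
Δθ = θ'−θ = 0.234415;  (v·dt/L) = 12.6000·0.1/2.7 = 0.466667
tan δ = Δθ·L/(v·dt) = 0.502318  →  δ = 0.4655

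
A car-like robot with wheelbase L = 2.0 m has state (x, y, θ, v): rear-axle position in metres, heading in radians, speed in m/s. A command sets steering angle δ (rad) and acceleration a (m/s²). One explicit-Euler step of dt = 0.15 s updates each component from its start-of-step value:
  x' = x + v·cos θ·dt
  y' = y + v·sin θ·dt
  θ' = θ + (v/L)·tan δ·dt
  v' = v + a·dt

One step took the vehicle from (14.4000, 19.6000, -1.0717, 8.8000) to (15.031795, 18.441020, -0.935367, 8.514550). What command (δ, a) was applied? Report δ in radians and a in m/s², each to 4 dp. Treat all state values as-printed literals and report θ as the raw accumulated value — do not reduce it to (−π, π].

δ = 0.2037, a = -1.9030

a = (v'−v)/dt = (-0.285450)/0.15 = -1.9030
Δθ = θ'−θ = 0.136333;  (v·dt/L) = 8.8000·0.15/2.0 = 0.660000
tan δ = Δθ·L/(v·dt) = 0.206565  →  δ = 0.2037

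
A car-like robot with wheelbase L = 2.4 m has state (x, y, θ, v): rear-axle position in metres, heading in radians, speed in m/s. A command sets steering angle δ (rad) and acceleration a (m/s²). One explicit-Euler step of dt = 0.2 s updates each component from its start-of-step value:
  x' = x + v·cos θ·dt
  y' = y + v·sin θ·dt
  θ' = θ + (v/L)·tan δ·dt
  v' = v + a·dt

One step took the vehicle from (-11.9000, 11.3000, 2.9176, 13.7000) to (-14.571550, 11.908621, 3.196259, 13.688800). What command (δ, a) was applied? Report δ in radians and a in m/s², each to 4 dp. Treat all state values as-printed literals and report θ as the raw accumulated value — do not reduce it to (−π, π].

δ = 0.2394, a = -0.0560

a = (v'−v)/dt = (-0.011200)/0.2 = -0.0560
Δθ = θ'−θ = 0.278659;  (v·dt/L) = 13.7000·0.2/2.4 = 1.141667
tan δ = Δθ·L/(v·dt) = 0.244081  →  δ = 0.2394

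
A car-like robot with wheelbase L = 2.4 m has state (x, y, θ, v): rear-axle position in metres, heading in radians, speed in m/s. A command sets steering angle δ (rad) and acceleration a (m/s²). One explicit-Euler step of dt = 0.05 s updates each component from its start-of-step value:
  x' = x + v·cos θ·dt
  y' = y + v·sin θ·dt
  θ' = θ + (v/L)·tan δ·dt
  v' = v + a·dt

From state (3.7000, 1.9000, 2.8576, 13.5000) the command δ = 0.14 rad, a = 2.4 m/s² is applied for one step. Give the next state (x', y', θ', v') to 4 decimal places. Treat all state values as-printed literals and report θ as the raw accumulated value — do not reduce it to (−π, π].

(3.0520, 2.0891, 2.8972, 13.6200)

x' = 3.7000 + 13.5000·cos(2.8576)·0.05 = 3.0520
y' = 1.9000 + 13.5000·sin(2.8576)·0.05 = 2.0891
θ' = 2.8576 + (13.5000/2.4)·tan(0.14)·0.05 = 2.8972
v' = 13.5000 + 2.4000·0.05 = 13.6200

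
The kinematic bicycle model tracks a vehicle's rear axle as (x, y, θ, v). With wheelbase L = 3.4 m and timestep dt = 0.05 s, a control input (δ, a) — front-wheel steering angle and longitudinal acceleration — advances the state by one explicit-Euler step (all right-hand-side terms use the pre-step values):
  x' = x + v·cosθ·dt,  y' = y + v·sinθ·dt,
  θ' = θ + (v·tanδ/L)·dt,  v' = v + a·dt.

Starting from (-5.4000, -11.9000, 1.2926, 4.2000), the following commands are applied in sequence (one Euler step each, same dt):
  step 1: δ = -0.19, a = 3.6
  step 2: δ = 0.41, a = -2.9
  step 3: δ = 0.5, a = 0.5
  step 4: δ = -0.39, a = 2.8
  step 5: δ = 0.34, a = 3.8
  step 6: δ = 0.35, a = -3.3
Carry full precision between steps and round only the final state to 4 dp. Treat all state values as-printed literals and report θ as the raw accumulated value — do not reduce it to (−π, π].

after step 1 (δ=-0.19, a=3.6): (-5.342329, -11.698074, 1.280721, 4.380000)
after step 2 (δ=0.41, a=-2.9): (-5.279690, -11.488223, 1.308717, 4.235000)
after step 3 (δ=0.5, a=0.5): (-5.224828, -11.283704, 1.342740, 4.260000)
after step 4 (δ=-0.39, a=2.8): (-5.176672, -11.076219, 1.316989, 4.400000)
after step 5 (δ=0.34, a=3.8): (-5.121432, -10.863267, 1.339878, 4.590000)
after step 6 (δ=0.35, a=-3.3): (-5.068906, -10.639859, 1.364517, 4.425000)

(-5.0689, -10.6399, 1.3645, 4.4250)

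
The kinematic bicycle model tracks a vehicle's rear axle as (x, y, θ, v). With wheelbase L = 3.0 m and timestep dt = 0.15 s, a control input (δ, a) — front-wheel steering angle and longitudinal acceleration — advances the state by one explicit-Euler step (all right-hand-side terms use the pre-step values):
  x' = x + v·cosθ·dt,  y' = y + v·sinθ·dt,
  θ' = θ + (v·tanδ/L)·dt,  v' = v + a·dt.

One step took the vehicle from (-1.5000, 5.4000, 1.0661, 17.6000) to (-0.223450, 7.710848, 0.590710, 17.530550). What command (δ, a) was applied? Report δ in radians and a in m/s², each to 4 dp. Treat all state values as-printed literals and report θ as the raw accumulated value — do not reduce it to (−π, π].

a = (v'−v)/dt = (-0.069450)/0.15 = -0.4630
Δθ = θ'−θ = -0.475390;  (v·dt/L) = 17.6000·0.15/3.0 = 0.880000
tan δ = Δθ·L/(v·dt) = -0.540216  →  δ = -0.4953

δ = -0.4953, a = -0.4630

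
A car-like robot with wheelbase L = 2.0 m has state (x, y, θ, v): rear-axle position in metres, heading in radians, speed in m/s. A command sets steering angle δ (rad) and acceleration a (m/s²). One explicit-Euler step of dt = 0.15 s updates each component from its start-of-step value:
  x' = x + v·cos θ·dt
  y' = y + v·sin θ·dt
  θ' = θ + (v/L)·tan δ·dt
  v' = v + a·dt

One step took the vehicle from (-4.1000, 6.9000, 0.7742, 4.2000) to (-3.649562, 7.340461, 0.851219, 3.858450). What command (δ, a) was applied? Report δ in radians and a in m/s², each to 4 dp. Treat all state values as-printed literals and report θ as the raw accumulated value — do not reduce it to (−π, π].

δ = 0.2398, a = -2.2770

a = (v'−v)/dt = (-0.341550)/0.15 = -2.2770
Δθ = θ'−θ = 0.077019;  (v·dt/L) = 4.2000·0.15/2.0 = 0.315000
tan δ = Δθ·L/(v·dt) = 0.244505  →  δ = 0.2398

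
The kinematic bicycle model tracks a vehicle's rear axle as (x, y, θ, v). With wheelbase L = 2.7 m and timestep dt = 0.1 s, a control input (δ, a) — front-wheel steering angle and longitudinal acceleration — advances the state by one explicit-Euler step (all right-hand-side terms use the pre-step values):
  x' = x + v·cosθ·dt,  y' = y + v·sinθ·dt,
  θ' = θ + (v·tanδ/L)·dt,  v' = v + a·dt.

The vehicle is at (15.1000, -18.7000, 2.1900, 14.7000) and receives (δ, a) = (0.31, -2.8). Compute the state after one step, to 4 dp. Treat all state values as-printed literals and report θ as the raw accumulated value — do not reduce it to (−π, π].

(14.2468, -17.5029, 2.3644, 14.4200)

x' = 15.1000 + 14.7000·cos(2.1900)·0.1 = 14.2468
y' = -18.7000 + 14.7000·sin(2.1900)·0.1 = -17.5029
θ' = 2.1900 + (14.7000/2.7)·tan(0.31)·0.1 = 2.3644
v' = 14.7000 − 2.8000·0.1 = 14.4200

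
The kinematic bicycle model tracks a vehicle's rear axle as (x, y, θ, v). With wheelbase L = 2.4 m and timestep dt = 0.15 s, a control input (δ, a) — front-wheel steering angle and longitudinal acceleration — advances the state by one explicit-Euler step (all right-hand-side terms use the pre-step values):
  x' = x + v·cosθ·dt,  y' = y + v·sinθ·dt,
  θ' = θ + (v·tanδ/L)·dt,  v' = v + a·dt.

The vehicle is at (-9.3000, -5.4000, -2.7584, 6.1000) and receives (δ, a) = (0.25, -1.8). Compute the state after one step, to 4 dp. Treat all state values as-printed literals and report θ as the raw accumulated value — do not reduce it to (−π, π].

(-10.1486, -5.7421, -2.6611, 5.8300)

x' = -9.3000 + 6.1000·cos(-2.7584)·0.15 = -10.1486
y' = -5.4000 + 6.1000·sin(-2.7584)·0.15 = -5.7421
θ' = -2.7584 + (6.1000/2.4)·tan(0.25)·0.15 = -2.6611
v' = 6.1000 − 1.8000·0.15 = 5.8300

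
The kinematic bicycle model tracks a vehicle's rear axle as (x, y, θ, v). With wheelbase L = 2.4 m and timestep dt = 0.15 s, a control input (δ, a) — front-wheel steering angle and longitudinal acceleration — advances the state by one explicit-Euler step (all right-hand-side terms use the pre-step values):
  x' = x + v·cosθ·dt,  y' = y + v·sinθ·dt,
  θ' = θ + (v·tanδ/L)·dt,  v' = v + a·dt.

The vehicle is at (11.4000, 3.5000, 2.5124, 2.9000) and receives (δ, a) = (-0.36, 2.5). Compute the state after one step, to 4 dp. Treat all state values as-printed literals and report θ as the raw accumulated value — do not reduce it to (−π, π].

x' = 11.4000 + 2.9000·cos(2.5124)·0.15 = 11.0483
y' = 3.5000 + 2.9000·sin(2.5124)·0.15 = 3.7560
θ' = 2.5124 + (2.9000/2.4)·tan(-0.36)·0.15 = 2.4442
v' = 2.9000 + 2.5000·0.15 = 3.2750

(11.0483, 3.7560, 2.4442, 3.2750)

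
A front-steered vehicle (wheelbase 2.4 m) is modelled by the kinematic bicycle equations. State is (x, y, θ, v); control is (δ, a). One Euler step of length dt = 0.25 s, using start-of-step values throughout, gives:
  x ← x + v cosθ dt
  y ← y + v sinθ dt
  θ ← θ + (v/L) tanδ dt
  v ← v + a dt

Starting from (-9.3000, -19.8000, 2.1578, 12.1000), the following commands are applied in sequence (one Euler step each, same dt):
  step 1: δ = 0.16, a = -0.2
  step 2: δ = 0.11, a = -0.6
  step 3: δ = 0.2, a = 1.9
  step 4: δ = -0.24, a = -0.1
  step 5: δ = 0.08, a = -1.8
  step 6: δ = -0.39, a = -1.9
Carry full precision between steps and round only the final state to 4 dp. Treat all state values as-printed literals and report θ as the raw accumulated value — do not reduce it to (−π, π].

(-23.1605, -8.5138, 2.0293, 11.4250)

after step 1 (δ=0.16, a=-0.2): (-10.975453, -17.281373, 2.361205, 12.050000)
after step 2 (δ=0.11, a=-0.6): (-13.116259, -15.161914, 2.499838, 11.900000)
after step 3 (δ=0.2, a=1.9): (-15.499373, -13.381073, 2.751114, 12.375000)
after step 4 (δ=-0.24, a=-0.1): (-18.360247, -12.203496, 2.435659, 12.350000)
after step 5 (δ=0.08, a=-1.8): (-20.709853, -10.200496, 2.538796, 11.900000)
after step 6 (δ=-0.39, a=-1.9): (-23.160518, -8.513823, 2.029259, 11.425000)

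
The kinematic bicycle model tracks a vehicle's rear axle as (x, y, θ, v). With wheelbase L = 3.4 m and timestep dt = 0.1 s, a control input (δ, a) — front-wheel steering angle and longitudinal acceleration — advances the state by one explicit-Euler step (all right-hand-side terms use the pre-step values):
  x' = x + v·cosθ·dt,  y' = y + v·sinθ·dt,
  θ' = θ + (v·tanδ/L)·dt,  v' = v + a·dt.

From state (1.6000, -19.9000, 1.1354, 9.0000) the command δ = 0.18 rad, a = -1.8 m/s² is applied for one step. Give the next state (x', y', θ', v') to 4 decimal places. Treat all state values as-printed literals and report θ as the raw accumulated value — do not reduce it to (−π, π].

x' = 1.6000 + 9.0000·cos(1.1354)·0.1 = 1.9796
y' = -19.9000 + 9.0000·sin(1.1354)·0.1 = -19.0840
θ' = 1.1354 + (9.0000/3.4)·tan(0.18)·0.1 = 1.1836
v' = 9.0000 − 1.8000·0.1 = 8.8200

(1.9796, -19.0840, 1.1836, 8.8200)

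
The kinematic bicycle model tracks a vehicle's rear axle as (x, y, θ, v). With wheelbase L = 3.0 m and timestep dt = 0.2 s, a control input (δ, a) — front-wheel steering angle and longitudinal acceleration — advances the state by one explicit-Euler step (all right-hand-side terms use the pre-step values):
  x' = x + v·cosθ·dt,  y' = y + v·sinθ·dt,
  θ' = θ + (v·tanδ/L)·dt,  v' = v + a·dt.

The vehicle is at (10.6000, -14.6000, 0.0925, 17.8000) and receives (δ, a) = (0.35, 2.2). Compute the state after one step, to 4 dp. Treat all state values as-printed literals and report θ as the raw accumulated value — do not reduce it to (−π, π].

x' = 10.6000 + 17.8000·cos(0.0925)·0.2 = 14.1448
y' = -14.6000 + 17.8000·sin(0.0925)·0.2 = -14.2712
θ' = 0.0925 + (17.8000/3.0)·tan(0.35)·0.2 = 0.5257
v' = 17.8000 + 2.2000·0.2 = 18.2400

(14.1448, -14.2712, 0.5257, 18.2400)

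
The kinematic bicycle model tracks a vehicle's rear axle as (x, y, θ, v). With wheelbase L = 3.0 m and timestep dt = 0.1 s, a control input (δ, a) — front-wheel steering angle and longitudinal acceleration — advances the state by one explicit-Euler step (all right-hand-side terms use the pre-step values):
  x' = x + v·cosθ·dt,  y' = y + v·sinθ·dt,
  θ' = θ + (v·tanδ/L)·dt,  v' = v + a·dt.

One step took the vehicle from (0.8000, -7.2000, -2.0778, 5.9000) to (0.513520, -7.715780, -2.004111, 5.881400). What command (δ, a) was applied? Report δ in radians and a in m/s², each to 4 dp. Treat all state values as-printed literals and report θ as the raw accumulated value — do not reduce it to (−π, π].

δ = 0.3585, a = -0.1860

a = (v'−v)/dt = (-0.018600)/0.1 = -0.1860
Δθ = θ'−θ = 0.073689;  (v·dt/L) = 5.9000·0.1/3.0 = 0.196667
tan δ = Δθ·L/(v·dt) = 0.374690  →  δ = 0.3585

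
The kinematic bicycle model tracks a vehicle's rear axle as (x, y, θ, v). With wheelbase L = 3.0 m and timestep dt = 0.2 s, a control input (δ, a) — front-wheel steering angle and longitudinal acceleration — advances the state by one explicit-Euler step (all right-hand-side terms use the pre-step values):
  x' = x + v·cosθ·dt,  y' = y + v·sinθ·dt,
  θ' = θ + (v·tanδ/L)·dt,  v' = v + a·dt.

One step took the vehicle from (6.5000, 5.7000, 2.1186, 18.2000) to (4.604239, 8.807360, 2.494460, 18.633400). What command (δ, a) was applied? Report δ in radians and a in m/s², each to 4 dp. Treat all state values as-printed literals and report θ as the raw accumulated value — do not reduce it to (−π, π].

δ = 0.3004, a = 2.1670

a = (v'−v)/dt = (0.433400)/0.2 = 2.1670
Δθ = θ'−θ = 0.375860;  (v·dt/L) = 18.2000·0.2/3.0 = 1.213333
tan δ = Δθ·L/(v·dt) = 0.309775  →  δ = 0.3004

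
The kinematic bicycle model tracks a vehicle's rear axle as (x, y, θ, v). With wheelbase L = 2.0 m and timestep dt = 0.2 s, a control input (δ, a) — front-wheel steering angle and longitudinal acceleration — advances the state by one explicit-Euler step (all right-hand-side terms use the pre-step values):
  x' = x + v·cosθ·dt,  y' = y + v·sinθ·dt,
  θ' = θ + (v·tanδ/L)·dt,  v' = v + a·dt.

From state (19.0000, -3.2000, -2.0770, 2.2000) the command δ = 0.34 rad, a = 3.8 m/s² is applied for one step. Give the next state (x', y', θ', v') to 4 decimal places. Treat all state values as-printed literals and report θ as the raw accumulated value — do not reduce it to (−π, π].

x' = 19.0000 + 2.2000·cos(-2.0770)·0.2 = 18.7867
y' = -3.2000 + 2.2000·sin(-2.0770)·0.2 = -3.5848
θ' = -2.0770 + (2.2000/2.0)·tan(0.34)·0.2 = -1.9992
v' = 2.2000 + 3.8000·0.2 = 2.9600

(18.7867, -3.5848, -1.9992, 2.9600)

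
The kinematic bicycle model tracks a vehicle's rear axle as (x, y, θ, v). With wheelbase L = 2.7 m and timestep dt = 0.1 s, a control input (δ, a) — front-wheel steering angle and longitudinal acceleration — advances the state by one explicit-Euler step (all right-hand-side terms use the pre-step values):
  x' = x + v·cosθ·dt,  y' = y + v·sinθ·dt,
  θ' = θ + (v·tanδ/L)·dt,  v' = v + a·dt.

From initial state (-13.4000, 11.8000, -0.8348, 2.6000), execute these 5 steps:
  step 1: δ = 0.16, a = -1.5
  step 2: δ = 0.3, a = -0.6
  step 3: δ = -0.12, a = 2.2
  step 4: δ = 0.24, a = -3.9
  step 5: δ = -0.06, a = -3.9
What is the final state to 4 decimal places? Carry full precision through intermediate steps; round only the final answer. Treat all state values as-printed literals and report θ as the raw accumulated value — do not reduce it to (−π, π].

(-12.5506, 10.9149, -0.7831, 1.8300)

after step 1 (δ=0.16, a=-1.5): (-13.225455, 11.607298, -0.819260, 2.450000)
after step 2 (δ=0.3, a=-0.6): (-13.058179, 11.428291, -0.791190, 2.390000)
after step 3 (δ=-0.12, a=2.2): (-12.890162, 11.258316, -0.801864, 2.610000)
after step 4 (δ=0.24, a=-3.9): (-12.708671, 11.070748, -0.778208, 2.220000)
after step 5 (δ=-0.06, a=-3.9): (-12.550568, 10.914903, -0.783147, 1.830000)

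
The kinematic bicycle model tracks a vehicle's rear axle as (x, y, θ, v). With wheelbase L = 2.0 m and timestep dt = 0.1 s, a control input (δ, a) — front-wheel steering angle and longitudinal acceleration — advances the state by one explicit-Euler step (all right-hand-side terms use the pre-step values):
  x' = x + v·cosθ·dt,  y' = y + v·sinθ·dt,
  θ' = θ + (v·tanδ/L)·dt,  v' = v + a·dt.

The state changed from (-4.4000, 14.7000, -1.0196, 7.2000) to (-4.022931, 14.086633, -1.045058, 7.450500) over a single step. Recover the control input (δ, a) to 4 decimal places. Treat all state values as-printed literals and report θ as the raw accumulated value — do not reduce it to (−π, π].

a = (v'−v)/dt = (0.250500)/0.1 = 2.5050
Δθ = θ'−θ = -0.025458;  (v·dt/L) = 7.2000·0.1/2.0 = 0.360000
tan δ = Δθ·L/(v·dt) = -0.070717  →  δ = -0.0706

δ = -0.0706, a = 2.5050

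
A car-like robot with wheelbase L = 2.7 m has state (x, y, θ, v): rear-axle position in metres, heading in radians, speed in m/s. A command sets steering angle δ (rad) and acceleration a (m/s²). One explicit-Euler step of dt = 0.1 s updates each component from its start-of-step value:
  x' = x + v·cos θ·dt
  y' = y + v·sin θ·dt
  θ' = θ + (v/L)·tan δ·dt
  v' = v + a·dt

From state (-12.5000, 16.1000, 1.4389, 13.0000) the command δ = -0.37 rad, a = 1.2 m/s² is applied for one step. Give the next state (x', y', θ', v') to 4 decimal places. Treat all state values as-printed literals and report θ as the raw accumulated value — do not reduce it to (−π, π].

(-12.3290, 17.3887, 1.2522, 13.1200)

x' = -12.5000 + 13.0000·cos(1.4389)·0.1 = -12.3290
y' = 16.1000 + 13.0000·sin(1.4389)·0.1 = 17.3887
θ' = 1.4389 + (13.0000/2.7)·tan(-0.37)·0.1 = 1.2522
v' = 13.0000 + 1.2000·0.1 = 13.1200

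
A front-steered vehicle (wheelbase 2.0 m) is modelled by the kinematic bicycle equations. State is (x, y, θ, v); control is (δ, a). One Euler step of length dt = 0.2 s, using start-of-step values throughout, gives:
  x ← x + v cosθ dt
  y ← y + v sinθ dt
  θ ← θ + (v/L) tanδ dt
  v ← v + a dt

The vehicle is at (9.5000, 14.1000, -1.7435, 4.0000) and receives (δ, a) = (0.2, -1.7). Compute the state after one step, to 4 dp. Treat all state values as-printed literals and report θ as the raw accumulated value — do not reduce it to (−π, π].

x' = 9.5000 + 4.0000·cos(-1.7435)·0.2 = 9.3625
y' = 14.1000 + 4.0000·sin(-1.7435)·0.2 = 13.3119
θ' = -1.7435 + (4.0000/2.0)·tan(0.2)·0.2 = -1.6624
v' = 4.0000 − 1.7000·0.2 = 3.6600

(9.3625, 13.3119, -1.6624, 3.6600)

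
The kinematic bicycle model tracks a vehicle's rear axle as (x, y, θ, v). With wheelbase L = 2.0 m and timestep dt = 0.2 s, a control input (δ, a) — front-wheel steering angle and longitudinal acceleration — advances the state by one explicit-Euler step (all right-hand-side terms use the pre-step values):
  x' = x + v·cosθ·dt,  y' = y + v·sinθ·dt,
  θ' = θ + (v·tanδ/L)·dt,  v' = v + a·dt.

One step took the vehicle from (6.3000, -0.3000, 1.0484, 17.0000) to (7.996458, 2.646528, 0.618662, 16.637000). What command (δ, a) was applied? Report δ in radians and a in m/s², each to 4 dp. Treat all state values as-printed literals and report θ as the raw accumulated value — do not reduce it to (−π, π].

δ = -0.2476, a = -1.8150

a = (v'−v)/dt = (-0.363000)/0.2 = -1.8150
Δθ = θ'−θ = -0.429738;  (v·dt/L) = 17.0000·0.2/2.0 = 1.700000
tan δ = Δθ·L/(v·dt) = -0.252787  →  δ = -0.2476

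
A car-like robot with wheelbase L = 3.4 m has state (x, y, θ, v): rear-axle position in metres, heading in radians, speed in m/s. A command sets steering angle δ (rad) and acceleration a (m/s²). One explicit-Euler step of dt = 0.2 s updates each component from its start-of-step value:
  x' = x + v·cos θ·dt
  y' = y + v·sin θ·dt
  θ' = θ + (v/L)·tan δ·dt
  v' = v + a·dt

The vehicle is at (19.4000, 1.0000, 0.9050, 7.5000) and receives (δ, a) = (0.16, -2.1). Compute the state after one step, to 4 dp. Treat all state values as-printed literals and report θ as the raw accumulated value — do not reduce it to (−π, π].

x' = 19.4000 + 7.5000·cos(0.9050)·0.2 = 20.3265
y' = 1.0000 + 7.5000·sin(0.9050)·0.2 = 2.1796
θ' = 0.9050 + (7.5000/3.4)·tan(0.16)·0.2 = 0.9762
v' = 7.5000 − 2.1000·0.2 = 7.0800

(20.3265, 2.1796, 0.9762, 7.0800)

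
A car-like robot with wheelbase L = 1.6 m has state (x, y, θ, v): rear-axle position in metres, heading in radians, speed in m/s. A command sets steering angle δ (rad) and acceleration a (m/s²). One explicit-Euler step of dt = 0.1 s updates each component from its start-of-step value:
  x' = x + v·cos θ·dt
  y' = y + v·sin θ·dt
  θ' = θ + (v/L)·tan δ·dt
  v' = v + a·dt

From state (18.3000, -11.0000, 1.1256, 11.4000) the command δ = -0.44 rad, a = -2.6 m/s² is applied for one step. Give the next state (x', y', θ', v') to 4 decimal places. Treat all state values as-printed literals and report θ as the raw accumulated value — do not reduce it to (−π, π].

(18.7909, -9.9711, 0.7902, 11.1400)

x' = 18.3000 + 11.4000·cos(1.1256)·0.1 = 18.7909
y' = -11.0000 + 11.4000·sin(1.1256)·0.1 = -9.9711
θ' = 1.1256 + (11.4000/1.6)·tan(-0.44)·0.1 = 0.7902
v' = 11.4000 − 2.6000·0.1 = 11.1400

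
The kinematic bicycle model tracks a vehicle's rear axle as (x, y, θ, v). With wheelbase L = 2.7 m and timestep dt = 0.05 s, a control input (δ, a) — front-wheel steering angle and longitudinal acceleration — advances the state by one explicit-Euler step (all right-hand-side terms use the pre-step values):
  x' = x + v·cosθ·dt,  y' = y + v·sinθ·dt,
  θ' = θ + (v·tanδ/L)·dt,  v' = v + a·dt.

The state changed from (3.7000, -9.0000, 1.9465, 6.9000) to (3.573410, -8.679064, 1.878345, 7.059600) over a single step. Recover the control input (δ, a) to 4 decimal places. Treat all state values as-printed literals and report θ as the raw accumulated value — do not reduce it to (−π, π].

a = (v'−v)/dt = (0.159600)/0.05 = 3.1920
Δθ = θ'−θ = -0.068155;  (v·dt/L) = 6.9000·0.05/2.7 = 0.127778
tan δ = Δθ·L/(v·dt) = -0.533387  →  δ = -0.4900

δ = -0.4900, a = 3.1920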